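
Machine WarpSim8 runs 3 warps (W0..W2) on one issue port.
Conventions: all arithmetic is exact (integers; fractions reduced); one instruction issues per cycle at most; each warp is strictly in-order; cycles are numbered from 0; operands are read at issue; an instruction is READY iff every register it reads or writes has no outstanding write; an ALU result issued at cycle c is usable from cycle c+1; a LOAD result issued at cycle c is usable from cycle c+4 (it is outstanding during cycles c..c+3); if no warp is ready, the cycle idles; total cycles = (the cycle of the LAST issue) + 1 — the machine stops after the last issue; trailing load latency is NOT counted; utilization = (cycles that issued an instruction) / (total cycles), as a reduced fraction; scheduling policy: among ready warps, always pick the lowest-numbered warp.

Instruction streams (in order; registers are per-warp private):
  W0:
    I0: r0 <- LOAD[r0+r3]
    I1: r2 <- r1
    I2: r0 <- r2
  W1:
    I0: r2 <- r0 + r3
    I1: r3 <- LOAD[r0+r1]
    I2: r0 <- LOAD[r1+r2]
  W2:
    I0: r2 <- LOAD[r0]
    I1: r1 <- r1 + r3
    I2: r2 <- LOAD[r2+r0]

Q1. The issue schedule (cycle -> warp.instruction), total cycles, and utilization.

cycle 0: W0.I0
cycle 1: W0.I1
cycle 2: W1.I0
cycle 3: W1.I1
cycle 4: W0.I2
cycle 5: W1.I2
cycle 6: W2.I0
cycle 7: W2.I1
cycle 8: idle
cycle 9: idle
cycle 10: W2.I2

Answer: 11 cycles, utilization 9/11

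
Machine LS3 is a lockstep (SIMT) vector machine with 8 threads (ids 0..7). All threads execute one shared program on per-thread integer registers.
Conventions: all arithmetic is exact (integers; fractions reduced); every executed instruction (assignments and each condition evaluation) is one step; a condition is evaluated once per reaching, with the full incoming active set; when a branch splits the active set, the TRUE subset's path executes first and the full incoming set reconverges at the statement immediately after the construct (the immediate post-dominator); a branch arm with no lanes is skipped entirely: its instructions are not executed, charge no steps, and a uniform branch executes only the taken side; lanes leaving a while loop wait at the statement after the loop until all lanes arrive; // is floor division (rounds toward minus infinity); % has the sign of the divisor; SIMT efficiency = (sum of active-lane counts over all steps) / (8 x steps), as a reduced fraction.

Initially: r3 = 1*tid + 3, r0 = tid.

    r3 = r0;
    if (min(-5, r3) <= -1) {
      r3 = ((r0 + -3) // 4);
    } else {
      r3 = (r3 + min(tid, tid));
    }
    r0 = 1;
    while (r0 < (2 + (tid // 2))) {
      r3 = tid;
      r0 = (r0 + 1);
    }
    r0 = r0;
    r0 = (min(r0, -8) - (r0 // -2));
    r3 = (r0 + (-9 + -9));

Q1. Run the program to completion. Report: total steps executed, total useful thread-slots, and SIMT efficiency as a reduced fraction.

Answer: 20 steps, 124 useful, 31/40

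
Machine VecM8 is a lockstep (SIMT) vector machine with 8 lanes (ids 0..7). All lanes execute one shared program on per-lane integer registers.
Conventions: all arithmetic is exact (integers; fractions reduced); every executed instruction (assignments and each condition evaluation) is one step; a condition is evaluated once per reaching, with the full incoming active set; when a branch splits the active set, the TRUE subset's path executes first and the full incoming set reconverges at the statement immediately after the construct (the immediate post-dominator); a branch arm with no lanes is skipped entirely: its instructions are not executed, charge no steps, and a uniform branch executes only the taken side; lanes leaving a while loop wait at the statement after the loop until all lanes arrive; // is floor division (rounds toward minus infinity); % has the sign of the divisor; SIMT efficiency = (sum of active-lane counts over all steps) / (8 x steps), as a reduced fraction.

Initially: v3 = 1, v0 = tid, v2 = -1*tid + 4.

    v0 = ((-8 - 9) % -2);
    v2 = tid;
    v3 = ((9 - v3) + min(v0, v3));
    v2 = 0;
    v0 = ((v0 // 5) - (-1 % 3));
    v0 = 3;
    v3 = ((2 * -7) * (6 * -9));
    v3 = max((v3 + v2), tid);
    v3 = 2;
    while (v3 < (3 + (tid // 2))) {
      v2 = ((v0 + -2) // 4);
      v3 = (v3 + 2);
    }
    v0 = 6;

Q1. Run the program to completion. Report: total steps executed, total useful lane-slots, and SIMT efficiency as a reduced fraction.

Answer: 17 steps, 124 useful, 31/34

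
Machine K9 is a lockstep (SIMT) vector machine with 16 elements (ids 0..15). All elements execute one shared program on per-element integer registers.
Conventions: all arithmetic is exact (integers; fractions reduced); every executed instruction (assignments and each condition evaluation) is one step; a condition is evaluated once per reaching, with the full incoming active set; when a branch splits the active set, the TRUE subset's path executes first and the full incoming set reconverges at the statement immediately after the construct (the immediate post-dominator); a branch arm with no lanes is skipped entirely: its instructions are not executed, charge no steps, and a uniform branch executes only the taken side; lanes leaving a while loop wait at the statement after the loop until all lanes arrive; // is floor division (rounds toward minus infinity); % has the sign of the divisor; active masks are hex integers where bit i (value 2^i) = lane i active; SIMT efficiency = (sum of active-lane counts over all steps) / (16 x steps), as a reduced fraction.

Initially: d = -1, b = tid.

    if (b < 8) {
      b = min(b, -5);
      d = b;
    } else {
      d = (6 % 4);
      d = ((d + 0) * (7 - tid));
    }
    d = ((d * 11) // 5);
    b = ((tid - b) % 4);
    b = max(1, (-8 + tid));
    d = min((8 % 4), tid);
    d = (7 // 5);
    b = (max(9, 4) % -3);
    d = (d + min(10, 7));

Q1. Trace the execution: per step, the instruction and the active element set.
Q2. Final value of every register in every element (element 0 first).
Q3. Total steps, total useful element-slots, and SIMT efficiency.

step 0: eval (b < 8)                 0xffff
step 1: b <- min(b, -5)              0x00ff
step 2: d <- b                       0x00ff
step 3: d <- (6 % 4)                 0xff00
step 4: d <- ((d + 0) * (7 - tid))   0xff00
step 5: d <- ((d * 11) // 5)         0xffff
step 6: b <- ((tid - b) % 4)         0xffff
step 7: b <- max(1, (-8 + tid))      0xffff
step 8: d <- min((8 % 4), tid)       0xffff
step 9: d <- (7 // 5)                0xffff
step 10: b <- (max(9, 4) % -3)        0xffff
step 11: d <- (d + min(10, 7))        0xffff

Answer: 12 steps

d: 8,8,8,8,8,8,8,8,8,8,8,8,8,8,8,8
b: 0,0,0,0,0,0,0,0,0,0,0,0,0,0,0,0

steps = 12; useful = 160; efficiency = 160/192 = 5/6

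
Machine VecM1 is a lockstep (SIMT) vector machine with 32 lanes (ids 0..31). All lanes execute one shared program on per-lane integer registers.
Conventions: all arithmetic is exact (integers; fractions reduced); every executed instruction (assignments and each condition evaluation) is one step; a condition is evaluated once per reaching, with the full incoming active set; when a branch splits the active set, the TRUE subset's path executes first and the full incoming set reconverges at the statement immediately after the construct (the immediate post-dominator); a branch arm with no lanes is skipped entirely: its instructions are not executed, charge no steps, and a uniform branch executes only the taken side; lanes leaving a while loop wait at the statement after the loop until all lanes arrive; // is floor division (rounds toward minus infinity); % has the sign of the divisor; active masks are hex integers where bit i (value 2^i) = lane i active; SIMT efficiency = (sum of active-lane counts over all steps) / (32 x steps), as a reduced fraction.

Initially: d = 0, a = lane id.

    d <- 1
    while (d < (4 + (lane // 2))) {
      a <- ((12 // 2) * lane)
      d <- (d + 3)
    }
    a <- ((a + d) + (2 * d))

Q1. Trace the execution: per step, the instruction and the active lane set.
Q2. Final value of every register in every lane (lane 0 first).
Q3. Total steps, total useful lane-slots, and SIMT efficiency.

step 0: d <- 1                       0xffffffff
step 1: eval (d < (4 + (lane // 2))) 0xffffffff
step 2: a <- ((12 // 2) * lane)      0xffffffff
step 3: d <- (d + 3)                 0xffffffff
step 4: eval (d < (4 + (lane // 2))) 0xffffffff
step 5: a <- ((12 // 2) * lane)      0xfffffffc
step 6: d <- (d + 3)                 0xfffffffc
step 7: eval (d < (4 + (lane // 2))) 0xfffffffc
step 8: a <- ((12 // 2) * lane)      0xffffff00
step 9: d <- (d + 3)                 0xffffff00
step 10: eval (d < (4 + (lane // 2))) 0xffffff00
step 11: a <- ((12 // 2) * lane)      0xffffc000
step 12: d <- (d + 3)                 0xffffc000
step 13: eval (d < (4 + (lane // 2))) 0xffffc000
step 14: a <- ((12 // 2) * lane)      0xfff00000
step 15: d <- (d + 3)                 0xfff00000
step 16: eval (d < (4 + (lane // 2))) 0xfff00000
step 17: a <- ((12 // 2) * lane)      0xfc000000
step 18: d <- (d + 3)                 0xfc000000
step 19: eval (d < (4 + (lane // 2))) 0xfc000000
step 20: a <- ((a + d) + (2 * d))     0xffffffff

Answer: 21 steps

d: 4,4,7,7,7,7,7,7,10,10,10,10,10,10,13,13,13,13,13,13,16,16,16,16,16,16,19,19,19,19,19,19
a: 12,18,33,39,45,51,57,63,78,84,90,96,102,108,123,129,135,141,147,153,168,174,180,186,192,198,213,219,225,231,237,243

steps = 21; useful = 462; efficiency = 462/672 = 11/16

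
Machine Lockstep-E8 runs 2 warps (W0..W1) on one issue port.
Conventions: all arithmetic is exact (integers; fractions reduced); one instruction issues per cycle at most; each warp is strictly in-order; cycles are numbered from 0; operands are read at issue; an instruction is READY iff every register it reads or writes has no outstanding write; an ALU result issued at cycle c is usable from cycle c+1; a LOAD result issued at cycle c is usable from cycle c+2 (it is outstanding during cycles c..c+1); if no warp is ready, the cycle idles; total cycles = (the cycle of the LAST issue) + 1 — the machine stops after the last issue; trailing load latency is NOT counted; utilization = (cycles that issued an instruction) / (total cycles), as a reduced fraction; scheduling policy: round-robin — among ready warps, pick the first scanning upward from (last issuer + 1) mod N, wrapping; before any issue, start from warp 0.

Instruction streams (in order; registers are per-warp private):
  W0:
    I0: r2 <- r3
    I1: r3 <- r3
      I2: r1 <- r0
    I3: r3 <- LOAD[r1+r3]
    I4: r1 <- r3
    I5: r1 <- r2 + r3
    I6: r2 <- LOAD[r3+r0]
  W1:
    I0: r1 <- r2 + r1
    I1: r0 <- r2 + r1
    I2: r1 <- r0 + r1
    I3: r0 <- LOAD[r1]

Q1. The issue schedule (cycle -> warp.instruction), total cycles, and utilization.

cycle 0: W0.I0
cycle 1: W1.I0
cycle 2: W0.I1
cycle 3: W1.I1
cycle 4: W0.I2
cycle 5: W1.I2
cycle 6: W0.I3
cycle 7: W1.I3
cycle 8: W0.I4
cycle 9: W0.I5
cycle 10: W0.I6

Answer: 11 cycles, utilization 1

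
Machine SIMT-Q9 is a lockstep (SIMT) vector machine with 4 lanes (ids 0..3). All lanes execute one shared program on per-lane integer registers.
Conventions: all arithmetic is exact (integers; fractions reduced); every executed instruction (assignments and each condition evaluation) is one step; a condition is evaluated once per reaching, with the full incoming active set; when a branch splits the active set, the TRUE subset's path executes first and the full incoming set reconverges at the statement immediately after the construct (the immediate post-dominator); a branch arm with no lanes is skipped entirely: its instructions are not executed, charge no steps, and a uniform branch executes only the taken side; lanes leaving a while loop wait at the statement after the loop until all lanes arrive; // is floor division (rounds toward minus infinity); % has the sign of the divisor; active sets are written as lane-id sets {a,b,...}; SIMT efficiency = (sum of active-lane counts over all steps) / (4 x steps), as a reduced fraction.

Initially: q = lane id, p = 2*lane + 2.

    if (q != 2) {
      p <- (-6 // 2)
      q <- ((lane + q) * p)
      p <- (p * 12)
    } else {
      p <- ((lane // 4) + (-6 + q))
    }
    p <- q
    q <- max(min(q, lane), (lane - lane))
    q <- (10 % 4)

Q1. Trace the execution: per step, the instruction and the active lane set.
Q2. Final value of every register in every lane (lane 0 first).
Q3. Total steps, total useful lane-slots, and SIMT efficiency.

step 0: eval (q != 2)                {0,1,2,3}
step 1: p <- (-6 // 2)               {0,1,3}
step 2: q <- ((lane + q) * p)        {0,1,3}
step 3: p <- (p * 12)                {0,1,3}
step 4: p <- ((lane // 4) + (-6 + q)) {2}
step 5: p <- q                       {0,1,2,3}
step 6: q <- max(min(q, lane), (lane - lane)) {0,1,2,3}
step 7: q <- (10 % 4)                {0,1,2,3}

Answer: 8 steps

q: 2,2,2,2
p: 0,-6,2,-18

steps = 8; useful = 26; efficiency = 26/32 = 13/16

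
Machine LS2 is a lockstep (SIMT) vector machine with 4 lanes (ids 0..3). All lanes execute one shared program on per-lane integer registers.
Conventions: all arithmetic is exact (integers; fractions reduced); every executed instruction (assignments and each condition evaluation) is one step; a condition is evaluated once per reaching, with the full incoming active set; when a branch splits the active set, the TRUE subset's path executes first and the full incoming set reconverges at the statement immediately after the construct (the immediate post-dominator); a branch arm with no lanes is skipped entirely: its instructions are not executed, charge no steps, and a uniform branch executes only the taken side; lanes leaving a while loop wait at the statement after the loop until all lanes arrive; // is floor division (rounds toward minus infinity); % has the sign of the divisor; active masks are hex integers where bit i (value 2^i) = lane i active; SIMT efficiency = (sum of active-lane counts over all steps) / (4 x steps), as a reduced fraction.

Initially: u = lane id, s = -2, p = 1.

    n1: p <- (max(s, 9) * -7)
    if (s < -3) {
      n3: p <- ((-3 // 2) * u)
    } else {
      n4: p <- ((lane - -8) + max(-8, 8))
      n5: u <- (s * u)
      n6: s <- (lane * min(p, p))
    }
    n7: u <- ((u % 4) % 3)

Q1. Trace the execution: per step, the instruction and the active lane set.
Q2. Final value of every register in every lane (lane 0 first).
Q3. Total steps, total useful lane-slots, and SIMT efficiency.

step 0: p <- (max(s, 9) * -7)        0xf
step 1: eval (s < -3)                0xf
step 2: p <- ((lane - -8) + max(-8, 8)) 0xf
step 3: u <- (s * u)                 0xf
step 4: s <- (lane * min(p, p))      0xf
step 5: u <- ((u % 4) % 3)           0xf

Answer: 6 steps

u: 0,2,0,2
s: 0,17,36,57
p: 16,17,18,19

steps = 6; useful = 24; efficiency = 24/24 = 1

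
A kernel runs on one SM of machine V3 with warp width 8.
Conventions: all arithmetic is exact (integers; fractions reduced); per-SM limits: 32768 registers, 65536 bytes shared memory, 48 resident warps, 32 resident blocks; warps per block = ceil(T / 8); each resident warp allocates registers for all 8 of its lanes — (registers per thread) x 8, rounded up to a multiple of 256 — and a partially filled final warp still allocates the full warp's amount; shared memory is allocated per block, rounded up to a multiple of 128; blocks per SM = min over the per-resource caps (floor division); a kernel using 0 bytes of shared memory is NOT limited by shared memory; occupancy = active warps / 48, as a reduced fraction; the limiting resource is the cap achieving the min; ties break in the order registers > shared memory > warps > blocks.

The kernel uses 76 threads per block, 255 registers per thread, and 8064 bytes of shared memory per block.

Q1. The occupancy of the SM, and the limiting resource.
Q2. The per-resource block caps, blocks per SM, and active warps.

Answer: occupancy 5/24, limited by registers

registers: 1 block
shared memory: 8 blocks
warps: 4 blocks
blocks: 32 blocks

Answer: 1 block, 10 active warps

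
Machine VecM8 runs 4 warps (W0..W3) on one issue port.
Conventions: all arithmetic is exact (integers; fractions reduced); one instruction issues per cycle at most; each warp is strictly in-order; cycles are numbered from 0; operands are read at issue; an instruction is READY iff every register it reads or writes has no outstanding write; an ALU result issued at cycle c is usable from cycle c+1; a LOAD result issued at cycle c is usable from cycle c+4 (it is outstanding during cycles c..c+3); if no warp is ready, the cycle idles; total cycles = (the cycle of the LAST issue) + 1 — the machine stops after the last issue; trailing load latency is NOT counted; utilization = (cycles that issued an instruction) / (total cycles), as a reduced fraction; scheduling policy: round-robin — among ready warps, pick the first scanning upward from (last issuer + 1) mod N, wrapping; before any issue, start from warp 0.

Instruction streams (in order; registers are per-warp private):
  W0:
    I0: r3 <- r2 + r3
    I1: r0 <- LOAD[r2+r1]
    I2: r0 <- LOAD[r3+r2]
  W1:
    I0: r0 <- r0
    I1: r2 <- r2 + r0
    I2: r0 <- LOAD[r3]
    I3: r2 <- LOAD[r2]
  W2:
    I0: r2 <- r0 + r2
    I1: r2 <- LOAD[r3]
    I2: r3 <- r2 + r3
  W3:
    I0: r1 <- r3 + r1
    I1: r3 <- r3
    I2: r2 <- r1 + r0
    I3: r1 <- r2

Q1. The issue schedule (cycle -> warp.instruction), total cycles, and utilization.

cycle 0: W0.I0
cycle 1: W1.I0
cycle 2: W2.I0
cycle 3: W3.I0
cycle 4: W0.I1
cycle 5: W1.I1
cycle 6: W2.I1
cycle 7: W3.I1
cycle 8: W0.I2
cycle 9: W1.I2
cycle 10: W2.I2
cycle 11: W3.I2
cycle 12: W1.I3
cycle 13: W3.I3

Answer: 14 cycles, utilization 1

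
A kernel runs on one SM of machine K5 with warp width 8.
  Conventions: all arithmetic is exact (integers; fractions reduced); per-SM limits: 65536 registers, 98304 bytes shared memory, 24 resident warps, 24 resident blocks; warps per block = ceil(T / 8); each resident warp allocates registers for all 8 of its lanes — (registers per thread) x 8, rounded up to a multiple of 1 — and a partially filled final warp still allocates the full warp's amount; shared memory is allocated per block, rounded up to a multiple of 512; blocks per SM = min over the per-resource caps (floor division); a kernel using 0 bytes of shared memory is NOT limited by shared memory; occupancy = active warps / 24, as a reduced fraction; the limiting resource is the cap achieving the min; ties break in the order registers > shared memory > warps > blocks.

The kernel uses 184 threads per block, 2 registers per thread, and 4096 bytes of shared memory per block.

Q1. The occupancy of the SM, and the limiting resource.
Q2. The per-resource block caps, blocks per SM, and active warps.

Answer: occupancy 23/24, limited by warps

registers: 178 blocks
shared memory: 24 blocks
warps: 1 block
blocks: 24 blocks

Answer: 1 block, 23 active warps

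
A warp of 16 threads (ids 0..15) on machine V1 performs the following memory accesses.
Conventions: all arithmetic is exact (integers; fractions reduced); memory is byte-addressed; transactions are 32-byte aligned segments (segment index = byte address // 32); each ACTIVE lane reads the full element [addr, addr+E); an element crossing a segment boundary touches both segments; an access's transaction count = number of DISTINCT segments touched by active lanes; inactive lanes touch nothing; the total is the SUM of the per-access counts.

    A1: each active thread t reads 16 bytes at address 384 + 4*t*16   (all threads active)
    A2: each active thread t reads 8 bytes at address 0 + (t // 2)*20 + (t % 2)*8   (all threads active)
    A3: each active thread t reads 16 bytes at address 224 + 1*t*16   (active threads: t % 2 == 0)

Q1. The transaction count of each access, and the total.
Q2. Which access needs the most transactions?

A1: 16 transactions
A2: 5 transactions
A3: 8 transactions

Answer: 16,5,8; total 29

Answer: A1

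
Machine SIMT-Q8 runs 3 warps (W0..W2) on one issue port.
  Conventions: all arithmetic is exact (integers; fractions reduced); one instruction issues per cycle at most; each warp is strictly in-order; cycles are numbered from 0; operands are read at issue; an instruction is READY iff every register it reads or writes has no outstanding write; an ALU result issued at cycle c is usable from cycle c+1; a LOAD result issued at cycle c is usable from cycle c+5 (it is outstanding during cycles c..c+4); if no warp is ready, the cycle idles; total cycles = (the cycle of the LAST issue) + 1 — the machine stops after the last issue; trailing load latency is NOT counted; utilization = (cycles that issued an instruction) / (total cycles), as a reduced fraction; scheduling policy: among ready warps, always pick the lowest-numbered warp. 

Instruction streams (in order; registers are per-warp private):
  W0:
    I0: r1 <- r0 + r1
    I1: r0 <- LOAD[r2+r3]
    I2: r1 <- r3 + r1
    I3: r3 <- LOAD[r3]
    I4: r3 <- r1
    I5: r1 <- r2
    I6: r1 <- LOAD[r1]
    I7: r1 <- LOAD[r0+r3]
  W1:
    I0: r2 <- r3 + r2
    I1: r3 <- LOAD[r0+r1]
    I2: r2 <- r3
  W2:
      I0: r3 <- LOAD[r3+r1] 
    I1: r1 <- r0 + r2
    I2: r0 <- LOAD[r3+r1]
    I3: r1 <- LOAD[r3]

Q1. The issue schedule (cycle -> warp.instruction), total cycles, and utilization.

cycle 0: W0.I0
cycle 1: W0.I1
cycle 2: W0.I2
cycle 3: W0.I3
cycle 4: W1.I0
cycle 5: W1.I1
cycle 6: W2.I0
cycle 7: W2.I1
cycle 8: W0.I4
cycle 9: W0.I5
cycle 10: W0.I6
cycle 11: W1.I2
cycle 12: W2.I2
cycle 13: W2.I3
cycle 14: idle
cycle 15: W0.I7

Answer: 16 cycles, utilization 15/16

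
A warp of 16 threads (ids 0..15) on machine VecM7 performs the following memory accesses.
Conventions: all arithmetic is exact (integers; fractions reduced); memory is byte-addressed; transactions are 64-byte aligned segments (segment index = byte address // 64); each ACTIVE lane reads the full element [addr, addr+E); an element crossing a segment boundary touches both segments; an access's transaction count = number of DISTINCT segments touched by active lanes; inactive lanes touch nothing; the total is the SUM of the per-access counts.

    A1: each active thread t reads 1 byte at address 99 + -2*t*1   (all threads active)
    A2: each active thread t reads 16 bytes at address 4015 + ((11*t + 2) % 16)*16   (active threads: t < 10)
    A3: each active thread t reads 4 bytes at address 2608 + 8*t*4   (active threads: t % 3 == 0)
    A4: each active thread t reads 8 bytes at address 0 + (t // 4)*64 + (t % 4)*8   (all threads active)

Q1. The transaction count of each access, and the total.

A1: 1 transaction
A2: 4 transactions
A3: 6 transactions
A4: 4 transactions

Answer: 1,4,6,4; total 15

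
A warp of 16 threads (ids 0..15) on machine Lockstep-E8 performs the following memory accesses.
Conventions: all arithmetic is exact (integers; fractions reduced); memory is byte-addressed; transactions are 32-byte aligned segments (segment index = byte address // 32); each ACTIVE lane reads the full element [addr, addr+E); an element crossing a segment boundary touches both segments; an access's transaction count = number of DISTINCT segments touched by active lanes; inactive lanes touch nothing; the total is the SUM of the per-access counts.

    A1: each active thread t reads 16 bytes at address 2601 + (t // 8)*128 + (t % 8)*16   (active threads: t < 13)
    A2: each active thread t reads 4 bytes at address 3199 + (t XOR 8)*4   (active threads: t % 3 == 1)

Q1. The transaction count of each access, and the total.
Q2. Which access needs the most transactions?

A1: 7 transactions
A2: 2 transactions

Answer: 7,2; total 9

Answer: A1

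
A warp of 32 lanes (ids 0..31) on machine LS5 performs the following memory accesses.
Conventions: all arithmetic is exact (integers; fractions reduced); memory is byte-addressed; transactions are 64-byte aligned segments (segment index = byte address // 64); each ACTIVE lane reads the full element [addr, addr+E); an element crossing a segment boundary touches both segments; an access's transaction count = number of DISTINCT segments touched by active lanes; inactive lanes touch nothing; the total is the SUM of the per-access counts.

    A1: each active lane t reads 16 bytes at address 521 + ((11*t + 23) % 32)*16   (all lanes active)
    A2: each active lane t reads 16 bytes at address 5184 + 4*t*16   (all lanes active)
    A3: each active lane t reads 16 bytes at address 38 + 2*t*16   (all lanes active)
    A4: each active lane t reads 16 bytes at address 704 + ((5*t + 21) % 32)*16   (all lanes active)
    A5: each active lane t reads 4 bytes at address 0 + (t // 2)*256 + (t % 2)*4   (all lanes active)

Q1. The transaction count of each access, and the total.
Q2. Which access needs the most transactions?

A1: 9 transactions
A2: 32 transactions
A3: 17 transactions
A4: 8 transactions
A5: 16 transactions

Answer: 9,32,17,8,16; total 82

Answer: A2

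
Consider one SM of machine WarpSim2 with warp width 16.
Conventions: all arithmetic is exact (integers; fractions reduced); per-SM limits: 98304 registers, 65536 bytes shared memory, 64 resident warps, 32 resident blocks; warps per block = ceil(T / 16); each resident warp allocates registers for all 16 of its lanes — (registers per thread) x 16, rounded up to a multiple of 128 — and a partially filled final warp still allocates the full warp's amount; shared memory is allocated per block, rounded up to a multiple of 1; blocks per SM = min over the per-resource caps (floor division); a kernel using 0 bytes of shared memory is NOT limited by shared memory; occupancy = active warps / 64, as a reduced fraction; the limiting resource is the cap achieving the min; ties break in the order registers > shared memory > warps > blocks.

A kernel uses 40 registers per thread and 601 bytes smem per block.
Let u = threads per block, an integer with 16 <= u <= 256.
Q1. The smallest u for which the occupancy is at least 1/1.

Answer: u = 17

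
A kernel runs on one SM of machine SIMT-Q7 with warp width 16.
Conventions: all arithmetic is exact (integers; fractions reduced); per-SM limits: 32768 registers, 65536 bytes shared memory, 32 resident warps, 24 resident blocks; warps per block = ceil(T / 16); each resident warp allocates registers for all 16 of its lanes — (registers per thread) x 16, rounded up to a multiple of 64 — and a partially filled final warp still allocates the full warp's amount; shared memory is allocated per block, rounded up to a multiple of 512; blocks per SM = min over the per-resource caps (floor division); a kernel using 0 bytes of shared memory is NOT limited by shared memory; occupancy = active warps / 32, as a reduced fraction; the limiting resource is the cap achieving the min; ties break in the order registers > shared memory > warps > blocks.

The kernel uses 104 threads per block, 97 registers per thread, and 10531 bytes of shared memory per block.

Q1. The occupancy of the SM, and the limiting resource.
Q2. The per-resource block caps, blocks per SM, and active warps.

Answer: occupancy 7/16, limited by registers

registers: 2 blocks
shared memory: 6 blocks
warps: 4 blocks
blocks: 24 blocks

Answer: 2 blocks, 14 active warps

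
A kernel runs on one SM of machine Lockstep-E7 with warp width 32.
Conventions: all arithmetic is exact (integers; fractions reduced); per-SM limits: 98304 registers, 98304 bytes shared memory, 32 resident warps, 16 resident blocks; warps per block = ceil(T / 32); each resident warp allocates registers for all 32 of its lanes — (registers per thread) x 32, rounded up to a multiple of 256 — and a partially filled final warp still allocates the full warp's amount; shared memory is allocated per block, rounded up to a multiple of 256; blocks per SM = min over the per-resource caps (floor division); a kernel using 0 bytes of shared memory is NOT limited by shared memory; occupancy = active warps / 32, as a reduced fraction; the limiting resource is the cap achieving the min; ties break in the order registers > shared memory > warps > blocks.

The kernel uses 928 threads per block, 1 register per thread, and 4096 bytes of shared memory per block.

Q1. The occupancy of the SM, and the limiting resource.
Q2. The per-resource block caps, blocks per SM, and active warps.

Answer: occupancy 29/32, limited by warps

registers: 13 blocks
shared memory: 24 blocks
warps: 1 block
blocks: 16 blocks

Answer: 1 block, 29 active warps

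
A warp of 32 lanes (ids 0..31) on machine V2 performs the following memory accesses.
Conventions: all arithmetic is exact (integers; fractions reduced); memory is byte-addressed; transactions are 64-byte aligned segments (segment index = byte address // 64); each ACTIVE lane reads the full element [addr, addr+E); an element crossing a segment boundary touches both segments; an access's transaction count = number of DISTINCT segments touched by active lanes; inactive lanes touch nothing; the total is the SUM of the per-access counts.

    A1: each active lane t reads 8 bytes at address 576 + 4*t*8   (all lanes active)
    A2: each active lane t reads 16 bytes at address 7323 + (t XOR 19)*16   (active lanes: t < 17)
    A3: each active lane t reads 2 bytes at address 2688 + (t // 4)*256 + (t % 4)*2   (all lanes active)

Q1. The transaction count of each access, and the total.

A1: 16 transactions
A2: 6 transactions
A3: 8 transactions

Answer: 16,6,8; total 30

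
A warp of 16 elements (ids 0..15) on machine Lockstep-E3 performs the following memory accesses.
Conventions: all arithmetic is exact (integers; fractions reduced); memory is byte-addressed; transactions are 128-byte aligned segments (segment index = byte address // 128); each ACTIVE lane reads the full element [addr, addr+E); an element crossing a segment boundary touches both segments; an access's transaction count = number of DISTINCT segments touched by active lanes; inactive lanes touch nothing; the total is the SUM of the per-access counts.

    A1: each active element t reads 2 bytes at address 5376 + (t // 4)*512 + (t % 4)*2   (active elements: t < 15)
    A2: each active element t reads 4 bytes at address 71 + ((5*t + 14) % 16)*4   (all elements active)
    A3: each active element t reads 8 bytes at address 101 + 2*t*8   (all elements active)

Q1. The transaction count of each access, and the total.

A1: 4 transactions
A2: 2 transactions
A3: 3 transactions

Answer: 4,2,3; total 9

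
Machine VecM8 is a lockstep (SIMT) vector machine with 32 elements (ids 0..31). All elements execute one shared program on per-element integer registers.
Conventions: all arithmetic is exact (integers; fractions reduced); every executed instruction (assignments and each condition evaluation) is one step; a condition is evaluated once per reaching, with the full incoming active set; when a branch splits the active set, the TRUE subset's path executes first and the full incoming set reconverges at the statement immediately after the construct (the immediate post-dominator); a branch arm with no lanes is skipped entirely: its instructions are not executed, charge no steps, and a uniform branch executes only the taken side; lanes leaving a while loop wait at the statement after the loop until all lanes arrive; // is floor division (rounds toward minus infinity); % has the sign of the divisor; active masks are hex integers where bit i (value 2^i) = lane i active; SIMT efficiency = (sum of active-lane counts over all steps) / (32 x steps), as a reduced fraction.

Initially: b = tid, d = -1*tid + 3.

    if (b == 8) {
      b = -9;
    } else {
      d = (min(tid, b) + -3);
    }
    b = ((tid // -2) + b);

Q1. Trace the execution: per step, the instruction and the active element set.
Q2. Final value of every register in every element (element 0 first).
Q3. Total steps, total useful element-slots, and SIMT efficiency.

step 0: eval (b == 8)                0xffffffff
step 1: b <- -9                      0x00000100
step 2: d <- (min(tid, b) + -3)      0xfffffeff
step 3: b <- ((tid // -2) + b)       0xffffffff

Answer: 4 steps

b: 0,0,1,1,2,2,3,3,-13,4,5,5,6,6,7,7,8,8,9,9,10,10,11,11,12,12,13,13,14,14,15,15
d: -3,-2,-1,0,1,2,3,4,-5,6,7,8,9,10,11,12,13,14,15,16,17,18,19,20,21,22,23,24,25,26,27,28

steps = 4; useful = 96; efficiency = 96/128 = 3/4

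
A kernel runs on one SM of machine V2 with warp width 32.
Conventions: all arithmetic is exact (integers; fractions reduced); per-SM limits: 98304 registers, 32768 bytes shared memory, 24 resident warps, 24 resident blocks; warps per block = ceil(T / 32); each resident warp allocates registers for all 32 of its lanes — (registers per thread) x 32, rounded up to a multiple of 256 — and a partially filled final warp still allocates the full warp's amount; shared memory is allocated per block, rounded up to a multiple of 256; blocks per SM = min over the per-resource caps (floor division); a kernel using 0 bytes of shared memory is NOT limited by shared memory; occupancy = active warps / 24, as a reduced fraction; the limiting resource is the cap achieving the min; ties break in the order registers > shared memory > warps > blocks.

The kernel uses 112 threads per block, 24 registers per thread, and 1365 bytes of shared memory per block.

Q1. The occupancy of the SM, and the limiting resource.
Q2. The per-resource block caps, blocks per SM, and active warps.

Answer: occupancy 1, limited by warps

registers: 32 blocks
shared memory: 21 blocks
warps: 6 blocks
blocks: 24 blocks

Answer: 6 blocks, 24 active warps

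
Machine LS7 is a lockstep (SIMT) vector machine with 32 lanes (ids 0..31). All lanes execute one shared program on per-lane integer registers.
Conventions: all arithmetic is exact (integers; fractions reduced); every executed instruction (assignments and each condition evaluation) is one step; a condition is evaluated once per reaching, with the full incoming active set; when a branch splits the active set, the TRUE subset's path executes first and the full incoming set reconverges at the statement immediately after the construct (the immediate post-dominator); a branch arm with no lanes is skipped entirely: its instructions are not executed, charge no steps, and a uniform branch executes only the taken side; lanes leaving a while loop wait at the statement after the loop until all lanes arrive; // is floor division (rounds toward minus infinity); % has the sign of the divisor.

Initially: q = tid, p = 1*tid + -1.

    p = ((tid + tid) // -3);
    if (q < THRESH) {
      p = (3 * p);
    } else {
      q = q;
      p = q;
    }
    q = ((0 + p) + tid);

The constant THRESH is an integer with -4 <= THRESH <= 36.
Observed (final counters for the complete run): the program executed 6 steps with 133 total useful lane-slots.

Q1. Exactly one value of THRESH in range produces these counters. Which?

Answer: THRESH = 27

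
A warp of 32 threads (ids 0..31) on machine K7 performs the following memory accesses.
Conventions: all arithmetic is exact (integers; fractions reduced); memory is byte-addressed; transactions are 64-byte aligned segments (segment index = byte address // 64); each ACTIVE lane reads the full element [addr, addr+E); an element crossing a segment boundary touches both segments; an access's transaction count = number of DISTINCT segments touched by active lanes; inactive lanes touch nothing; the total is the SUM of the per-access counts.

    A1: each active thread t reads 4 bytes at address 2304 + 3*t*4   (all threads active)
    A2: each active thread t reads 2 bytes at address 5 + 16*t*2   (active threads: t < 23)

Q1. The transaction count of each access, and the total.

A1: 6 transactions
A2: 12 transactions

Answer: 6,12; total 18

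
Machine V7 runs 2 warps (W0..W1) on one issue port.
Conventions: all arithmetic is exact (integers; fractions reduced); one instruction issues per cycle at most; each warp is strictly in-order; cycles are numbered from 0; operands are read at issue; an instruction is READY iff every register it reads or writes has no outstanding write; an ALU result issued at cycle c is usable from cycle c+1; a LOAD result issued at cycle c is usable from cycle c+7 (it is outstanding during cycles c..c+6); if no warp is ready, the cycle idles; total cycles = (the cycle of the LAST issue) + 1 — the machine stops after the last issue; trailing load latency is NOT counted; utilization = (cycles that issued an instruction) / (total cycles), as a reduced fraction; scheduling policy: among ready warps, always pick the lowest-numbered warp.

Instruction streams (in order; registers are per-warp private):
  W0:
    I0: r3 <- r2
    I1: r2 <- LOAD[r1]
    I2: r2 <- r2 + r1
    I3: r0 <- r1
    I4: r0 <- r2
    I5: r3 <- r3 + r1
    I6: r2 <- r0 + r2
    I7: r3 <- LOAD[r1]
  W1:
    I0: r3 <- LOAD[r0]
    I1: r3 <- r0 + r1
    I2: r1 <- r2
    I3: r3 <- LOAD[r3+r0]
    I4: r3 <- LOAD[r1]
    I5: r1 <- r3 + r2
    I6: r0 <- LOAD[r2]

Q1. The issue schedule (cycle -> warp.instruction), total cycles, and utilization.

cycle 0: W0.I0
cycle 1: W0.I1
cycle 2: W1.I0
cycle 3: idle
cycle 4: idle
cycle 5: idle
cycle 6: idle
cycle 7: idle
cycle 8: W0.I2
cycle 9: W0.I3
cycle 10: W0.I4
cycle 11: W0.I5
cycle 12: W0.I6
cycle 13: W0.I7
cycle 14: W1.I1
cycle 15: W1.I2
cycle 16: W1.I3
cycle 17: idle
cycle 18: idle
cycle 19: idle
cycle 20: idle
cycle 21: idle
cycle 22: idle
cycle 23: W1.I4
cycle 24: idle
cycle 25: idle
cycle 26: idle
cycle 27: idle
cycle 28: idle
cycle 29: idle
cycle 30: W1.I5
cycle 31: W1.I6

Answer: 32 cycles, utilization 15/32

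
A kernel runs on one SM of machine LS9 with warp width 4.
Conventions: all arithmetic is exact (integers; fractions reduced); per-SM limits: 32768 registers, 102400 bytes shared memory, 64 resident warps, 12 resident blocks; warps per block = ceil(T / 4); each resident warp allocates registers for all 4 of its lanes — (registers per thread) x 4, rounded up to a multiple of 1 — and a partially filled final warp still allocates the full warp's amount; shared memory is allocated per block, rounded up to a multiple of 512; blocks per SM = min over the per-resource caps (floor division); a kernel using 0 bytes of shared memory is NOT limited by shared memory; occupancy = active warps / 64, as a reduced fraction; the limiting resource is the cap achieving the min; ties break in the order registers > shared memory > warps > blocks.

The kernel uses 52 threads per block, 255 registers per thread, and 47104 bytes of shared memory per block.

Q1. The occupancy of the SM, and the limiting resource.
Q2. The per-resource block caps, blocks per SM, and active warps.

Answer: occupancy 13/32, limited by registers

registers: 2 blocks
shared memory: 2 blocks
warps: 4 blocks
blocks: 12 blocks

Answer: 2 blocks, 26 active warps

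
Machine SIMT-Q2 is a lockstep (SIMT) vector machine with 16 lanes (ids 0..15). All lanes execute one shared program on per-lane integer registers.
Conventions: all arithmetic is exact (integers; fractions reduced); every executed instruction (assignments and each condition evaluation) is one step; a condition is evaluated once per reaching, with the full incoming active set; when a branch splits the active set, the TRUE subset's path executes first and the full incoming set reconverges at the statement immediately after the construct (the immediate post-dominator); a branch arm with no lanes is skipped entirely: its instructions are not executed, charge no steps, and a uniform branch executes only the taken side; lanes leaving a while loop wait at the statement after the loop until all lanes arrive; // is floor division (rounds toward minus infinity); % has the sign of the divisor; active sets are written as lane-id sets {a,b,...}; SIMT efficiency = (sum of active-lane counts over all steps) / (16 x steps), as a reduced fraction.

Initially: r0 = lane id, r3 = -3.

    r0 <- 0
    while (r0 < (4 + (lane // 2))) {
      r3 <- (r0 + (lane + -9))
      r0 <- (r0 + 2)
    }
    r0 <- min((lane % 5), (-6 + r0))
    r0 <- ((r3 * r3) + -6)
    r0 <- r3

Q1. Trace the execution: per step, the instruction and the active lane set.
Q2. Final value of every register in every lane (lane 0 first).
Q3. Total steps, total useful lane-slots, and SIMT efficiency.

step 0: r0 <- 0                      {0,1,2,3,4,5,6,7,8,9,10,11,12,13,14,15}
step 1: eval (r0 < (4 + (lane // 2))) {0,1,2,3,4,5,6,7,8,9,10,11,12,13,14,15}
step 2: r3 <- (r0 + (lane + -9))     {0,1,2,3,4,5,6,7,8,9,10,11,12,13,14,15}
step 3: r0 <- (r0 + 2)               {0,1,2,3,4,5,6,7,8,9,10,11,12,13,14,15}
step 4: eval (r0 < (4 + (lane // 2))) {0,1,2,3,4,5,6,7,8,9,10,11,12,13,14,15}
step 5: r3 <- (r0 + (lane + -9))     {0,1,2,3,4,5,6,7,8,9,10,11,12,13,14,15}
step 6: r0 <- (r0 + 2)               {0,1,2,3,4,5,6,7,8,9,10,11,12,13,14,15}
step 7: eval (r0 < (4 + (lane // 2))) {0,1,2,3,4,5,6,7,8,9,10,11,12,13,14,15}
step 8: r3 <- (r0 + (lane + -9))     {2,3,4,5,6,7,8,9,10,11,12,13,14,15}
step 9: r0 <- (r0 + 2)               {2,3,4,5,6,7,8,9,10,11,12,13,14,15}
step 10: eval (r0 < (4 + (lane // 2))) {2,3,4,5,6,7,8,9,10,11,12,13,14,15}
step 11: r3 <- (r0 + (lane + -9))     {6,7,8,9,10,11,12,13,14,15}
step 12: r0 <- (r0 + 2)               {6,7,8,9,10,11,12,13,14,15}
step 13: eval (r0 < (4 + (lane // 2))) {6,7,8,9,10,11,12,13,14,15}
step 14: r3 <- (r0 + (lane + -9))     {10,11,12,13,14,15}
step 15: r0 <- (r0 + 2)               {10,11,12,13,14,15}
step 16: eval (r0 < (4 + (lane // 2))) {10,11,12,13,14,15}
step 17: r3 <- (r0 + (lane + -9))     {14,15}
step 18: r0 <- (r0 + 2)               {14,15}
step 19: eval (r0 < (4 + (lane // 2))) {14,15}
step 20: r0 <- min((lane % 5), (-6 + r0)) {0,1,2,3,4,5,6,7,8,9,10,11,12,13,14,15}
step 21: r0 <- ((r3 * r3) + -6)       {0,1,2,3,4,5,6,7,8,9,10,11,12,13,14,15}
step 22: r0 <- r3                     {0,1,2,3,4,5,6,7,8,9,10,11,12,13,14,15}

Answer: 23 steps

r0: -7,-6,-3,-2,-1,0,3,4,5,6,9,10,11,12,15,16
r3: -7,-6,-3,-2,-1,0,3,4,5,6,9,10,11,12,15,16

steps = 23; useful = 272; efficiency = 272/368 = 17/23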